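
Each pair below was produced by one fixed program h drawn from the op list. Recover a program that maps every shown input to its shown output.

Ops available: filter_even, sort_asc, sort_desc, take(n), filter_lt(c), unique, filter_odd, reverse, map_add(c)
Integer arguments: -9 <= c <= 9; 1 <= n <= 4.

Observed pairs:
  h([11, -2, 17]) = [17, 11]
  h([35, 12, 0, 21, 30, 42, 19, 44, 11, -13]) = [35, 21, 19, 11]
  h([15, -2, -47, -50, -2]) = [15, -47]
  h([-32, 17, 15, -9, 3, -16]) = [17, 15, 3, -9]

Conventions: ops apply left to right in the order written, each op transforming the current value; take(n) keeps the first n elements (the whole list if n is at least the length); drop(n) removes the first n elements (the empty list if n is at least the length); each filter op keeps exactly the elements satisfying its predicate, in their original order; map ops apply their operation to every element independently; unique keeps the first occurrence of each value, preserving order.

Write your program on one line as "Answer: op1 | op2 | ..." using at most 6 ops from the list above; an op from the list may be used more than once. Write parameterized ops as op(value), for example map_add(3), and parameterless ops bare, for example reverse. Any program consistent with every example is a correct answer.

sort_desc | sort_asc | filter_odd | sort_desc | take(4)

Check, running the answer program on each example:
  [11, -2, 17] -> [17, 11, -2] -> [-2, 11, 17] -> [11, 17] -> [17, 11] -> [17, 11]
  [35, 12, 0, 21, 30, 42, 19, 44, 11, -13] -> [44, 42, 35, 30, 21, 19, 12, 11, 0, -13] -> [-13, 0, 11, 12, 19, 21, 30, 35, 42, 44] -> [-13, 11, 19, 21, 35] -> [35, 21, 19, 11, -13] -> [35, 21, 19, 11]
  [15, -2, -47, -50, -2] -> [15, -2, -2, -47, -50] -> [-50, -47, -2, -2, 15] -> [-47, 15] -> [15, -47] -> [15, -47]
  [-32, 17, 15, -9, 3, -16] -> [17, 15, 3, -9, -16, -32] -> [-32, -16, -9, 3, 15, 17] -> [-9, 3, 15, 17] -> [17, 15, 3, -9] -> [17, 15, 3, -9]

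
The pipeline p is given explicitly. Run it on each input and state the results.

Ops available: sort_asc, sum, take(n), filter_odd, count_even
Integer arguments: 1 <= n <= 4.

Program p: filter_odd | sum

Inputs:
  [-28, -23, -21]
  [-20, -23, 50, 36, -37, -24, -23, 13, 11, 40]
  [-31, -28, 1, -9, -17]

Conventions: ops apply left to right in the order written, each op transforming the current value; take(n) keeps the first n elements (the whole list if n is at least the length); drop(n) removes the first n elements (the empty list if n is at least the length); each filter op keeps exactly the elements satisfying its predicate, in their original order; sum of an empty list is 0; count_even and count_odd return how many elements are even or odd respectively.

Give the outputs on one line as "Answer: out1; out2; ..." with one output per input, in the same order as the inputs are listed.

-44; -59; -56

Execution, op by op:
  [-28, -23, -21] -> [-23, -21] -> -44
  [-20, -23, 50, 36, -37, -24, -23, 13, 11, 40] -> [-23, -37, -23, 13, 11] -> -59
  [-31, -28, 1, -9, -17] -> [-31, 1, -9, -17] -> -56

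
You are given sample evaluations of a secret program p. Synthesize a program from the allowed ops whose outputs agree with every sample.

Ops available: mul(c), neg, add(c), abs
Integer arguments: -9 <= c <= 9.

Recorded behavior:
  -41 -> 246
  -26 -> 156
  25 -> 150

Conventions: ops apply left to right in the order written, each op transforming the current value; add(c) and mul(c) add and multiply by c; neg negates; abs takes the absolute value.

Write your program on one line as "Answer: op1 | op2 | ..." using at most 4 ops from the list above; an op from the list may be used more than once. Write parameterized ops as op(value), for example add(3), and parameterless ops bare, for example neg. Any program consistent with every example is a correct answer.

abs | mul(-6) | abs

Check, running the answer program on each example:
  -41 -> 41 -> -246 -> 246
  -26 -> 26 -> -156 -> 156
  25 -> 25 -> -150 -> 150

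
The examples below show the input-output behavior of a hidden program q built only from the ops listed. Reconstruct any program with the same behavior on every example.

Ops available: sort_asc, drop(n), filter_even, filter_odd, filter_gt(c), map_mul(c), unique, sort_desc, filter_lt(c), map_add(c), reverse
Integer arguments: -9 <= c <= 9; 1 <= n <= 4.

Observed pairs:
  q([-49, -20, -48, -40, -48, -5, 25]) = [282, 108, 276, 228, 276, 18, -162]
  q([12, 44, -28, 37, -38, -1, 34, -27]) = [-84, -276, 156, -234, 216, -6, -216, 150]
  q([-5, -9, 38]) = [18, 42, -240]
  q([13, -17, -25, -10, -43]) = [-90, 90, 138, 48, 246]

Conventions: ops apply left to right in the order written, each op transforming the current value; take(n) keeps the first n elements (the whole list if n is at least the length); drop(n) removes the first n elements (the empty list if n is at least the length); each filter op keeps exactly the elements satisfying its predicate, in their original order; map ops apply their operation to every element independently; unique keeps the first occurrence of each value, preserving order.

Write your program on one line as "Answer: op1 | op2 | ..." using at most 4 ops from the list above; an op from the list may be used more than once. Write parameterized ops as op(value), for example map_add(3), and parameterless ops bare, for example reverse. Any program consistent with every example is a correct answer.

map_add(2) | reverse | map_mul(-6) | reverse

Check, running the answer program on each example:
  [-49, -20, -48, -40, -48, -5, 25] -> [-47, -18, -46, -38, -46, -3, 27] -> [27, -3, -46, -38, -46, -18, -47] -> [-162, 18, 276, 228, 276, 108, 282] -> [282, 108, 276, 228, 276, 18, -162]
  [12, 44, -28, 37, -38, -1, 34, -27] -> [14, 46, -26, 39, -36, 1, 36, -25] -> [-25, 36, 1, -36, 39, -26, 46, 14] -> [150, -216, -6, 216, -234, 156, -276, -84] -> [-84, -276, 156, -234, 216, -6, -216, 150]
  [-5, -9, 38] -> [-3, -7, 40] -> [40, -7, -3] -> [-240, 42, 18] -> [18, 42, -240]
  [13, -17, -25, -10, -43] -> [15, -15, -23, -8, -41] -> [-41, -8, -23, -15, 15] -> [246, 48, 138, 90, -90] -> [-90, 90, 138, 48, 246]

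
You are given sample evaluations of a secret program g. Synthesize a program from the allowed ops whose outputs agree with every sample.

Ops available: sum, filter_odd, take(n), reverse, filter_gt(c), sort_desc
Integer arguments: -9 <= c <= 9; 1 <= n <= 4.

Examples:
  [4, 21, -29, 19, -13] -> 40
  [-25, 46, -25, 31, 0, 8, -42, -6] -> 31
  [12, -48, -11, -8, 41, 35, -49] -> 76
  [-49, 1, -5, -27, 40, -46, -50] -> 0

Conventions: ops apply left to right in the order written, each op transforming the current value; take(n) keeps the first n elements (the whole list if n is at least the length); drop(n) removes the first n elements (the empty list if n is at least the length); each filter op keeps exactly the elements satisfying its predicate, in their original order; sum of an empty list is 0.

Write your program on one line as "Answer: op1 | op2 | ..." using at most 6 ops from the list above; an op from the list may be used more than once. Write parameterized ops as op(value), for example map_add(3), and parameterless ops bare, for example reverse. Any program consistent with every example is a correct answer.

filter_odd | reverse | filter_gt(6) | reverse | sum

Check, running the answer program on each example:
  [4, 21, -29, 19, -13] -> [21, -29, 19, -13] -> [-13, 19, -29, 21] -> [19, 21] -> [21, 19] -> 40
  [-25, 46, -25, 31, 0, 8, -42, -6] -> [-25, -25, 31] -> [31, -25, -25] -> [31] -> [31] -> 31
  [12, -48, -11, -8, 41, 35, -49] -> [-11, 41, 35, -49] -> [-49, 35, 41, -11] -> [35, 41] -> [41, 35] -> 76
  [-49, 1, -5, -27, 40, -46, -50] -> [-49, 1, -5, -27] -> [-27, -5, 1, -49] -> [] -> [] -> 0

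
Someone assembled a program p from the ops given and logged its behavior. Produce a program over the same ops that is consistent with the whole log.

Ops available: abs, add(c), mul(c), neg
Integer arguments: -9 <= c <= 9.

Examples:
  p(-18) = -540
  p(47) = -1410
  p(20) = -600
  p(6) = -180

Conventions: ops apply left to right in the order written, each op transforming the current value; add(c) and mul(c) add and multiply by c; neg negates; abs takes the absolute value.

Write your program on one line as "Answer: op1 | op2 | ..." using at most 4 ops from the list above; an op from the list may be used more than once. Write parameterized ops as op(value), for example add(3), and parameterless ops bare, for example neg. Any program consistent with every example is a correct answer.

neg | mul(-6) | abs | mul(-5)

Check, running the answer program on each example:
  -18 -> 18 -> -108 -> 108 -> -540
  47 -> -47 -> 282 -> 282 -> -1410
  20 -> -20 -> 120 -> 120 -> -600
  6 -> -6 -> 36 -> 36 -> -180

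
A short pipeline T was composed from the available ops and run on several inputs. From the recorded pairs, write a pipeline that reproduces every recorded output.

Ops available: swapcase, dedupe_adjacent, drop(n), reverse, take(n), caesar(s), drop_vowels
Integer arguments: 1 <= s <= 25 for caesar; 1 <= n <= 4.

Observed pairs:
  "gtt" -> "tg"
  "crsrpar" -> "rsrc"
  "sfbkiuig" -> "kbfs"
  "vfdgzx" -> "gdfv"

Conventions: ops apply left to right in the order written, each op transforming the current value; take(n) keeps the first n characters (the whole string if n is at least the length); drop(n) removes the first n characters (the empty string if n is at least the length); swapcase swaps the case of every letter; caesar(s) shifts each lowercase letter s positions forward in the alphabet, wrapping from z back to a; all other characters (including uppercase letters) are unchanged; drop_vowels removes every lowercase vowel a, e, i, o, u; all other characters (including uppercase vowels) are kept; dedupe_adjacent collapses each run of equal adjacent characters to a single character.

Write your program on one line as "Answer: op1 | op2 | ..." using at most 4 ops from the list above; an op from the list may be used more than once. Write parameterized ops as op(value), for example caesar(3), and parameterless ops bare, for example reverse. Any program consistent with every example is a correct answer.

take(4) | dedupe_adjacent | reverse

Check, running the answer program on each example:
  "gtt" -> "gtt" -> "gt" -> "tg"
  "crsrpar" -> "crsr" -> "crsr" -> "rsrc"
  "sfbkiuig" -> "sfbk" -> "sfbk" -> "kbfs"
  "vfdgzx" -> "vfdg" -> "vfdg" -> "gdfv"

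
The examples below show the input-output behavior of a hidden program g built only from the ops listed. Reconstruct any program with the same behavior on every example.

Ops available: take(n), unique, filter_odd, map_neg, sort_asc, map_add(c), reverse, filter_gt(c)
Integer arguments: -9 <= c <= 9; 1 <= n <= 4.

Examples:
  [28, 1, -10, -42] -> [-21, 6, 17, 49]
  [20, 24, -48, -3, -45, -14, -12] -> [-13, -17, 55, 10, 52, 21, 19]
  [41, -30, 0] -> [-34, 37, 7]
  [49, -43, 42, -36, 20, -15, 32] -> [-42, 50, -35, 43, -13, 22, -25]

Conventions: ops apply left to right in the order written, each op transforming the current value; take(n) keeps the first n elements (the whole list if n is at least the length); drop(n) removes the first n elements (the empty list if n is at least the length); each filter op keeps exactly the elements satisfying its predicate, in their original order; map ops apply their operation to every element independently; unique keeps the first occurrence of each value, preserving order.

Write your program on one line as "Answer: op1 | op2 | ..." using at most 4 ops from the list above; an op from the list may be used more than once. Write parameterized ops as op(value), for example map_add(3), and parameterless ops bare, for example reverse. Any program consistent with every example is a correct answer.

map_neg | map_add(8) | map_add(-1)

Check, running the answer program on each example:
  [28, 1, -10, -42] -> [-28, -1, 10, 42] -> [-20, 7, 18, 50] -> [-21, 6, 17, 49]
  [20, 24, -48, -3, -45, -14, -12] -> [-20, -24, 48, 3, 45, 14, 12] -> [-12, -16, 56, 11, 53, 22, 20] -> [-13, -17, 55, 10, 52, 21, 19]
  [41, -30, 0] -> [-41, 30, 0] -> [-33, 38, 8] -> [-34, 37, 7]
  [49, -43, 42, -36, 20, -15, 32] -> [-49, 43, -42, 36, -20, 15, -32] -> [-41, 51, -34, 44, -12, 23, -24] -> [-42, 50, -35, 43, -13, 22, -25]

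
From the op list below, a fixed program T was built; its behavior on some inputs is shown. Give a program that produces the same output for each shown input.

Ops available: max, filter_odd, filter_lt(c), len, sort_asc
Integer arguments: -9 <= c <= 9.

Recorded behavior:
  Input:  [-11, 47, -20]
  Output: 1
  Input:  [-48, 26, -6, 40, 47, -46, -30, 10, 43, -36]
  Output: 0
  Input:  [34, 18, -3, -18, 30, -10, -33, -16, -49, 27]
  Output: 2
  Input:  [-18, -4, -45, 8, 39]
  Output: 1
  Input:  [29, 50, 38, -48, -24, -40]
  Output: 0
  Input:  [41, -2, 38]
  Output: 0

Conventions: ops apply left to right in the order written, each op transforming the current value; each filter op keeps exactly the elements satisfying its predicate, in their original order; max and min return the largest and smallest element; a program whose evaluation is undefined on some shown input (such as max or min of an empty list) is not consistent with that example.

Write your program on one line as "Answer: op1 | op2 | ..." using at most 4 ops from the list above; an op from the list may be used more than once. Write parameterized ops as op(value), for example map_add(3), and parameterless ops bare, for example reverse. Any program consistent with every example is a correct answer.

filter_lt(-5) | filter_odd | sort_asc | len

Check, running the answer program on each example:
  [-11, 47, -20] -> [-11, -20] -> [-11] -> [-11] -> 1
  [-48, 26, -6, 40, 47, -46, -30, 10, 43, -36] -> [-48, -6, -46, -30, -36] -> [] -> [] -> 0
  [34, 18, -3, -18, 30, -10, -33, -16, -49, 27] -> [-18, -10, -33, -16, -49] -> [-33, -49] -> [-49, -33] -> 2
  [-18, -4, -45, 8, 39] -> [-18, -45] -> [-45] -> [-45] -> 1
  [29, 50, 38, -48, -24, -40] -> [-48, -24, -40] -> [] -> [] -> 0
  [41, -2, 38] -> [] -> [] -> [] -> 0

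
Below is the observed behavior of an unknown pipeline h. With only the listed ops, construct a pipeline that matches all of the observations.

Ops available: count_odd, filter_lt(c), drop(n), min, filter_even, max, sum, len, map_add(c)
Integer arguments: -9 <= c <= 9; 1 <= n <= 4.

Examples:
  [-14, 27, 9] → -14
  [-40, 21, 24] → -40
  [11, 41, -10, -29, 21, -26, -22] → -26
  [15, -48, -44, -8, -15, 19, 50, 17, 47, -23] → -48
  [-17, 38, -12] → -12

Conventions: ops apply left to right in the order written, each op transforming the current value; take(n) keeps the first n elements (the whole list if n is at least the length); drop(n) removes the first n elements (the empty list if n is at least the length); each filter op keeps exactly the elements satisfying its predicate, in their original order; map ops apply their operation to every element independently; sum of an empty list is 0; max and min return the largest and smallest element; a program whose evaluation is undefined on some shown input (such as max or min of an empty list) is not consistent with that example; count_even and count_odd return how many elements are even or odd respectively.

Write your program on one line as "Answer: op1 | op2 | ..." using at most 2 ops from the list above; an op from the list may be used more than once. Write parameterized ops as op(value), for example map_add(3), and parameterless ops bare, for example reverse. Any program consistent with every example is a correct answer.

filter_even | min

Check, running the answer program on each example:
  [-14, 27, 9] -> [-14] -> -14
  [-40, 21, 24] -> [-40, 24] -> -40
  [11, 41, -10, -29, 21, -26, -22] -> [-10, -26, -22] -> -26
  [15, -48, -44, -8, -15, 19, 50, 17, 47, -23] -> [-48, -44, -8, 50] -> -48
  [-17, 38, -12] -> [38, -12] -> -12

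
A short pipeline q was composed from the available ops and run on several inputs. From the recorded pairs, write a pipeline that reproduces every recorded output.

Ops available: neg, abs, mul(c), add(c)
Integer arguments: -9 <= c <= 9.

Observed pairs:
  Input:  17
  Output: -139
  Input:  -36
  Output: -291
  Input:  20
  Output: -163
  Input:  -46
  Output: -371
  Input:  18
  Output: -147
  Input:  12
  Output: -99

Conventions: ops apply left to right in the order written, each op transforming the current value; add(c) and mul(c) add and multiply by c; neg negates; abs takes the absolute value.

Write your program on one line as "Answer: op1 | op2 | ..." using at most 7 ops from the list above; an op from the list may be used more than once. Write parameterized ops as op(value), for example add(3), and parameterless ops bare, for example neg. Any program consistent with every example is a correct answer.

neg | mul(8) | abs | neg | add(-8) | add(5)

Check, running the answer program on each example:
  17 -> -17 -> -136 -> 136 -> -136 -> -144 -> -139
  -36 -> 36 -> 288 -> 288 -> -288 -> -296 -> -291
  20 -> -20 -> -160 -> 160 -> -160 -> -168 -> -163
  -46 -> 46 -> 368 -> 368 -> -368 -> -376 -> -371
  18 -> -18 -> -144 -> 144 -> -144 -> -152 -> -147
  12 -> -12 -> -96 -> 96 -> -96 -> -104 -> -99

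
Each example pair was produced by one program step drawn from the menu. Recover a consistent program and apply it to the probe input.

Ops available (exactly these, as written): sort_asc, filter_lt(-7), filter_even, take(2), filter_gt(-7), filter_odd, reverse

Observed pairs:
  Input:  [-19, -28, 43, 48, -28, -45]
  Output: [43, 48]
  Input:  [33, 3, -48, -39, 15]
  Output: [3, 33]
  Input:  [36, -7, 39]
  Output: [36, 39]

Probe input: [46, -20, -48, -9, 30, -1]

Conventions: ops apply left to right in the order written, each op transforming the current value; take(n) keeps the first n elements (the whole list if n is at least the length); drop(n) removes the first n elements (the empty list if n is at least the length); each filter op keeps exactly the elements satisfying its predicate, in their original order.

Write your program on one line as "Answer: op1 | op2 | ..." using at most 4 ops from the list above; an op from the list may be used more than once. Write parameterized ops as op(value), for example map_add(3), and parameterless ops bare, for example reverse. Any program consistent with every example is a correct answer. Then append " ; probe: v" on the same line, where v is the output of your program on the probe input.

filter_gt(-7) | take(2) | sort_asc ; probe: [30, 46]

Check, running the answer program on each example:
  [-19, -28, 43, 48, -28, -45] -> [43, 48] -> [43, 48] -> [43, 48]
  [33, 3, -48, -39, 15] -> [33, 3, 15] -> [33, 3] -> [3, 33]
  [36, -7, 39] -> [36, 39] -> [36, 39] -> [36, 39]
  probe: [46, -20, -48, -9, 30, -1] -> [46, 30, -1] -> [46, 30] -> [30, 46]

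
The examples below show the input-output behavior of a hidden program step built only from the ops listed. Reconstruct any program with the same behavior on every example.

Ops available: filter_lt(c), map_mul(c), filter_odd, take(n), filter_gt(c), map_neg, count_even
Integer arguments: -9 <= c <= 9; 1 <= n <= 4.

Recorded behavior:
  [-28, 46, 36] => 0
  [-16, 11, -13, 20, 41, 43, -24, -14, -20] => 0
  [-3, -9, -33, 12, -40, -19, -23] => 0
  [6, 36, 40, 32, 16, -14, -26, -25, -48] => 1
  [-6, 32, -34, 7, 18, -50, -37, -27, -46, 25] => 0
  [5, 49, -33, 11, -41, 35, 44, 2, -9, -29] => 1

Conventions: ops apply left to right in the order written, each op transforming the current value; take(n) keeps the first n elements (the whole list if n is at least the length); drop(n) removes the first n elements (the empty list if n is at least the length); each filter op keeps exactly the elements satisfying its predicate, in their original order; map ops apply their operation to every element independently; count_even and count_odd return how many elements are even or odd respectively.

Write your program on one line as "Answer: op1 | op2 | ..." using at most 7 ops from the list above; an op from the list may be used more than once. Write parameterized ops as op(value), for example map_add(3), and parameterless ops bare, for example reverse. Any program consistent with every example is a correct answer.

filter_lt(7) | take(4) | map_mul(-3) | map_mul(-9) | filter_gt(-4) | count_even

Check, running the answer program on each example:
  [-28, 46, 36] -> [-28] -> [-28] -> [84] -> [-756] -> [] -> 0
  [-16, 11, -13, 20, 41, 43, -24, -14, -20] -> [-16, -13, -24, -14, -20] -> [-16, -13, -24, -14] -> [48, 39, 72, 42] -> [-432, -351, -648, -378] -> [] -> 0
  [-3, -9, -33, 12, -40, -19, -23] -> [-3, -9, -33, -40, -19, -23] -> [-3, -9, -33, -40] -> [9, 27, 99, 120] -> [-81, -243, -891, -1080] -> [] -> 0
  [6, 36, 40, 32, 16, -14, -26, -25, -48] -> [6, -14, -26, -25, -48] -> [6, -14, -26, -25] -> [-18, 42, 78, 75] -> [162, -378, -702, -675] -> [162] -> 1
  [-6, 32, -34, 7, 18, -50, -37, -27, -46, 25] -> [-6, -34, -50, -37, -27, -46] -> [-6, -34, -50, -37] -> [18, 102, 150, 111] -> [-162, -918, -1350, -999] -> [] -> 0
  [5, 49, -33, 11, -41, 35, 44, 2, -9, -29] -> [5, -33, -41, 2, -9, -29] -> [5, -33, -41, 2] -> [-15, 99, 123, -6] -> [135, -891, -1107, 54] -> [135, 54] -> 1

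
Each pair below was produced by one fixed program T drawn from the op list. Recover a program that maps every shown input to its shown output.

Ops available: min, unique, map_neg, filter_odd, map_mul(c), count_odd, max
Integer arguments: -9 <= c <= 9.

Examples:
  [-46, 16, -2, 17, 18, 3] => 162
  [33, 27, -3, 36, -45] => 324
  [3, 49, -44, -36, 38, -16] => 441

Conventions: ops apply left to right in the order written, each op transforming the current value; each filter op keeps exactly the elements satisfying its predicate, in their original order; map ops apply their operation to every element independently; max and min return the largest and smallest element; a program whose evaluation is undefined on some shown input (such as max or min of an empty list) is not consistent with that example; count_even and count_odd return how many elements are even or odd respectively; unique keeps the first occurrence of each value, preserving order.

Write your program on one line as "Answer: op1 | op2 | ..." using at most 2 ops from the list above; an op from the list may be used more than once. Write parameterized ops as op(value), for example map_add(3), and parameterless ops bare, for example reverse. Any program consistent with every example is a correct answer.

map_mul(9) | max

Check, running the answer program on each example:
  [-46, 16, -2, 17, 18, 3] -> [-414, 144, -18, 153, 162, 27] -> 162
  [33, 27, -3, 36, -45] -> [297, 243, -27, 324, -405] -> 324
  [3, 49, -44, -36, 38, -16] -> [27, 441, -396, -324, 342, -144] -> 441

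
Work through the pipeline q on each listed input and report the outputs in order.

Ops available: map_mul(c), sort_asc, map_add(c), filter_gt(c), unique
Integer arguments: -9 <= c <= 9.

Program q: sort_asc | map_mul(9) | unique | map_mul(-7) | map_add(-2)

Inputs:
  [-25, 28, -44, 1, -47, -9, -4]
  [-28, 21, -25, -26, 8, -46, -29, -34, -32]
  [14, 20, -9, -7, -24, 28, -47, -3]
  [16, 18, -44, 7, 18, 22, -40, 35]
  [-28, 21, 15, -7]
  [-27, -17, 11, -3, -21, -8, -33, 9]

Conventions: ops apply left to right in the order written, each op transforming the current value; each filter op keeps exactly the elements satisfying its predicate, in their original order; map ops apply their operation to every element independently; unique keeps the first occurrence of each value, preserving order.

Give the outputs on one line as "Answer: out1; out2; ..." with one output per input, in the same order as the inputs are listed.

Execution, op by op:
  [-25, 28, -44, 1, -47, -9, -4] -> [-47, -44, -25, -9, -4, 1, 28] -> [-423, -396, -225, -81, -36, 9, 252] -> [-423, -396, -225, -81, -36, 9, 252] -> [2961, 2772, 1575, 567, 252, -63, -1764] -> [2959, 2770, 1573, 565, 250, -65, -1766]
  [-28, 21, -25, -26, 8, -46, -29, -34, -32] -> [-46, -34, -32, -29, -28, -26, -25, 8, 21] -> [-414, -306, -288, -261, -252, -234, -225, 72, 189] -> [-414, -306, -288, -261, -252, -234, -225, 72, 189] -> [2898, 2142, 2016, 1827, 1764, 1638, 1575, -504, -1323] -> [2896, 2140, 2014, 1825, 1762, 1636, 1573, -506, -1325]
  [14, 20, -9, -7, -24, 28, -47, -3] -> [-47, -24, -9, -7, -3, 14, 20, 28] -> [-423, -216, -81, -63, -27, 126, 180, 252] -> [-423, -216, -81, -63, -27, 126, 180, 252] -> [2961, 1512, 567, 441, 189, -882, -1260, -1764] -> [2959, 1510, 565, 439, 187, -884, -1262, -1766]
  [16, 18, -44, 7, 18, 22, -40, 35] -> [-44, -40, 7, 16, 18, 18, 22, 35] -> [-396, -360, 63, 144, 162, 162, 198, 315] -> [-396, -360, 63, 144, 162, 198, 315] -> [2772, 2520, -441, -1008, -1134, -1386, -2205] -> [2770, 2518, -443, -1010, -1136, -1388, -2207]
  [-28, 21, 15, -7] -> [-28, -7, 15, 21] -> [-252, -63, 135, 189] -> [-252, -63, 135, 189] -> [1764, 441, -945, -1323] -> [1762, 439, -947, -1325]
  [-27, -17, 11, -3, -21, -8, -33, 9] -> [-33, -27, -21, -17, -8, -3, 9, 11] -> [-297, -243, -189, -153, -72, -27, 81, 99] -> [-297, -243, -189, -153, -72, -27, 81, 99] -> [2079, 1701, 1323, 1071, 504, 189, -567, -693] -> [2077, 1699, 1321, 1069, 502, 187, -569, -695]

[2959, 2770, 1573, 565, 250, -65, -1766]; [2896, 2140, 2014, 1825, 1762, 1636, 1573, -506, -1325]; [2959, 1510, 565, 439, 187, -884, -1262, -1766]; [2770, 2518, -443, -1010, -1136, -1388, -2207]; [1762, 439, -947, -1325]; [2077, 1699, 1321, 1069, 502, 187, -569, -695]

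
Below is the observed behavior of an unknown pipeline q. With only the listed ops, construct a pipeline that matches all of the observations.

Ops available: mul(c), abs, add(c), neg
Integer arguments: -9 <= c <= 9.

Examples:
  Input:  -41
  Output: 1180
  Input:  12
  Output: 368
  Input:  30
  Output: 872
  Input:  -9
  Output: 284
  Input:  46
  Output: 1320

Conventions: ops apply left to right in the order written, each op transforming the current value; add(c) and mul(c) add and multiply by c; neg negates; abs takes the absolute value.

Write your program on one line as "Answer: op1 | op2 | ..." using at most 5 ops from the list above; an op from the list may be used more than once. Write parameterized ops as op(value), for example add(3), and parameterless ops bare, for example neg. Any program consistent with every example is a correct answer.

abs | mul(-7) | add(-8) | mul(-4)

Check, running the answer program on each example:
  -41 -> 41 -> -287 -> -295 -> 1180
  12 -> 12 -> -84 -> -92 -> 368
  30 -> 30 -> -210 -> -218 -> 872
  -9 -> 9 -> -63 -> -71 -> 284
  46 -> 46 -> -322 -> -330 -> 1320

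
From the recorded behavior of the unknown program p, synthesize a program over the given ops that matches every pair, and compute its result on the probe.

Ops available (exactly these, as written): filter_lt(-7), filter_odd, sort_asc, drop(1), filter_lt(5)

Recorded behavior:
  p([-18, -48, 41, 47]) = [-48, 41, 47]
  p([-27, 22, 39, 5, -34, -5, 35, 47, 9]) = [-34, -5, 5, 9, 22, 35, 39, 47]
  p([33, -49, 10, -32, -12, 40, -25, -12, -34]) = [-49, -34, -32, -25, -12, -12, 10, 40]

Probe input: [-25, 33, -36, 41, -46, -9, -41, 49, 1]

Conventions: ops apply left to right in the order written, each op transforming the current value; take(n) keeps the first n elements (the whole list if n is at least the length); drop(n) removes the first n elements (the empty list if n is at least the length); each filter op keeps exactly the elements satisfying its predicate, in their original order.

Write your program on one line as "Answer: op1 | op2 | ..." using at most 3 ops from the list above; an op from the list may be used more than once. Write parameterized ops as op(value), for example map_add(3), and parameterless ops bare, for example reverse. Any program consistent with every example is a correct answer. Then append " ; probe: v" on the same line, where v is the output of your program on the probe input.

drop(1) | sort_asc ; probe: [-46, -41, -36, -9, 1, 33, 41, 49]

Check, running the answer program on each example:
  [-18, -48, 41, 47] -> [-48, 41, 47] -> [-48, 41, 47]
  [-27, 22, 39, 5, -34, -5, 35, 47, 9] -> [22, 39, 5, -34, -5, 35, 47, 9] -> [-34, -5, 5, 9, 22, 35, 39, 47]
  [33, -49, 10, -32, -12, 40, -25, -12, -34] -> [-49, 10, -32, -12, 40, -25, -12, -34] -> [-49, -34, -32, -25, -12, -12, 10, 40]
  probe: [-25, 33, -36, 41, -46, -9, -41, 49, 1] -> [33, -36, 41, -46, -9, -41, 49, 1] -> [-46, -41, -36, -9, 1, 33, 41, 49]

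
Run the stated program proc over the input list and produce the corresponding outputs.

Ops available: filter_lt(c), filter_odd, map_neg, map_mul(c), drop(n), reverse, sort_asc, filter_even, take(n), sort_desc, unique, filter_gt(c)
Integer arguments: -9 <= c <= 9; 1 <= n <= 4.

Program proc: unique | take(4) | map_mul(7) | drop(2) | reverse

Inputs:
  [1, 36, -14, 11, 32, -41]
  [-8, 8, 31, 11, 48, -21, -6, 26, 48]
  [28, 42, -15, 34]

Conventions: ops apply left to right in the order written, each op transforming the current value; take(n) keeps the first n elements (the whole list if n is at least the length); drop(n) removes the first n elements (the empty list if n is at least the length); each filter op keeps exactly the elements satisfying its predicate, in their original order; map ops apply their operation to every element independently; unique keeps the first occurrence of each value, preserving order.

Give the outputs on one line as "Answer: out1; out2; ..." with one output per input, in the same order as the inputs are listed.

[77, -98]; [77, 217]; [238, -105]

Execution, op by op:
  [1, 36, -14, 11, 32, -41] -> [1, 36, -14, 11, 32, -41] -> [1, 36, -14, 11] -> [7, 252, -98, 77] -> [-98, 77] -> [77, -98]
  [-8, 8, 31, 11, 48, -21, -6, 26, 48] -> [-8, 8, 31, 11, 48, -21, -6, 26] -> [-8, 8, 31, 11] -> [-56, 56, 217, 77] -> [217, 77] -> [77, 217]
  [28, 42, -15, 34] -> [28, 42, -15, 34] -> [28, 42, -15, 34] -> [196, 294, -105, 238] -> [-105, 238] -> [238, -105]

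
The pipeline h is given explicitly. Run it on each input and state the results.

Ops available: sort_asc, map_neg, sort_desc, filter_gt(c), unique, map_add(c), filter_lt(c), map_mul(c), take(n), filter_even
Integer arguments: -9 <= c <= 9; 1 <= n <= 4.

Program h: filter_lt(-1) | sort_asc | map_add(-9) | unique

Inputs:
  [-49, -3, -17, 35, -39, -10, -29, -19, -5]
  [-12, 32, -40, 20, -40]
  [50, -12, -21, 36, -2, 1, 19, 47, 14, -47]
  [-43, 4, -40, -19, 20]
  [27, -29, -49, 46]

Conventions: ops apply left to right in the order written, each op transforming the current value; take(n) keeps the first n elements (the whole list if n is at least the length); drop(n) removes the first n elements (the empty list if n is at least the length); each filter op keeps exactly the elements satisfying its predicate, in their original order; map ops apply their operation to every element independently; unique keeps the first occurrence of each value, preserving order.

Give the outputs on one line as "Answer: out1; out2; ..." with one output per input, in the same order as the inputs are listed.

Execution, op by op:
  [-49, -3, -17, 35, -39, -10, -29, -19, -5] -> [-49, -3, -17, -39, -10, -29, -19, -5] -> [-49, -39, -29, -19, -17, -10, -5, -3] -> [-58, -48, -38, -28, -26, -19, -14, -12] -> [-58, -48, -38, -28, -26, -19, -14, -12]
  [-12, 32, -40, 20, -40] -> [-12, -40, -40] -> [-40, -40, -12] -> [-49, -49, -21] -> [-49, -21]
  [50, -12, -21, 36, -2, 1, 19, 47, 14, -47] -> [-12, -21, -2, -47] -> [-47, -21, -12, -2] -> [-56, -30, -21, -11] -> [-56, -30, -21, -11]
  [-43, 4, -40, -19, 20] -> [-43, -40, -19] -> [-43, -40, -19] -> [-52, -49, -28] -> [-52, -49, -28]
  [27, -29, -49, 46] -> [-29, -49] -> [-49, -29] -> [-58, -38] -> [-58, -38]

[-58, -48, -38, -28, -26, -19, -14, -12]; [-49, -21]; [-56, -30, -21, -11]; [-52, -49, -28]; [-58, -38]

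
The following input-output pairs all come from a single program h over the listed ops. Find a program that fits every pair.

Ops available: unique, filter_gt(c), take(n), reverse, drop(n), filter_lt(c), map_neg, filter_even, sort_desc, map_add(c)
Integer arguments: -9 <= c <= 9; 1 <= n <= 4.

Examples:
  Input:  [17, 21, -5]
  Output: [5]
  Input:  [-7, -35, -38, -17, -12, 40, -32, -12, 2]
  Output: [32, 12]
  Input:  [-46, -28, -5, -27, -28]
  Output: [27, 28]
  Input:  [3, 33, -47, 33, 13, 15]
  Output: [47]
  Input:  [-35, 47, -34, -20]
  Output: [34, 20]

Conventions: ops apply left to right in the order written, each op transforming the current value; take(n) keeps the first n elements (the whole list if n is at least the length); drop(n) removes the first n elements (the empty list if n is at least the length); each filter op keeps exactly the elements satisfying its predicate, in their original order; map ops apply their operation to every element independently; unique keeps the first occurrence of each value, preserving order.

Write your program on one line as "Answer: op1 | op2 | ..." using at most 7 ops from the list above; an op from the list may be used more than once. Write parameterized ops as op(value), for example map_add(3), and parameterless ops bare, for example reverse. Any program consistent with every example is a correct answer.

filter_lt(8) | reverse | filter_lt(1) | take(2) | map_neg | reverse

Check, running the answer program on each example:
  [17, 21, -5] -> [-5] -> [-5] -> [-5] -> [-5] -> [5] -> [5]
  [-7, -35, -38, -17, -12, 40, -32, -12, 2] -> [-7, -35, -38, -17, -12, -32, -12, 2] -> [2, -12, -32, -12, -17, -38, -35, -7] -> [-12, -32, -12, -17, -38, -35, -7] -> [-12, -32] -> [12, 32] -> [32, 12]
  [-46, -28, -5, -27, -28] -> [-46, -28, -5, -27, -28] -> [-28, -27, -5, -28, -46] -> [-28, -27, -5, -28, -46] -> [-28, -27] -> [28, 27] -> [27, 28]
  [3, 33, -47, 33, 13, 15] -> [3, -47] -> [-47, 3] -> [-47] -> [-47] -> [47] -> [47]
  [-35, 47, -34, -20] -> [-35, -34, -20] -> [-20, -34, -35] -> [-20, -34, -35] -> [-20, -34] -> [20, 34] -> [34, 20]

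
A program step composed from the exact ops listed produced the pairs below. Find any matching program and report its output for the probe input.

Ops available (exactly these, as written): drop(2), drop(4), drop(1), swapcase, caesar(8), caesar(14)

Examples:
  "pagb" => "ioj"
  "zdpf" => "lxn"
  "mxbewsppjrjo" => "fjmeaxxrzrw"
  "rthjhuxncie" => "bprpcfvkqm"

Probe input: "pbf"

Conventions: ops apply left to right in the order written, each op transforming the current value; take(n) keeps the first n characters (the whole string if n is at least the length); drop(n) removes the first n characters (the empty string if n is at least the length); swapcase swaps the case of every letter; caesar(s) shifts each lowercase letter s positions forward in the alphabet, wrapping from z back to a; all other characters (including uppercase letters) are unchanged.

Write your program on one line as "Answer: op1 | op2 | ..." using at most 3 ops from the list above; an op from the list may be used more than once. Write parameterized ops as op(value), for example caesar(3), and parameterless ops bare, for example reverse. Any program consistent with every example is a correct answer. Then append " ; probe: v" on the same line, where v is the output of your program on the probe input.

drop(1) | caesar(8) ; probe: "jn"

Check, running the answer program on each example:
  "pagb" -> "agb" -> "ioj"
  "zdpf" -> "dpf" -> "lxn"
  "mxbewsppjrjo" -> "xbewsppjrjo" -> "fjmeaxxrzrw"
  "rthjhuxncie" -> "thjhuxncie" -> "bprpcfvkqm"
  probe: "pbf" -> "bf" -> "jn"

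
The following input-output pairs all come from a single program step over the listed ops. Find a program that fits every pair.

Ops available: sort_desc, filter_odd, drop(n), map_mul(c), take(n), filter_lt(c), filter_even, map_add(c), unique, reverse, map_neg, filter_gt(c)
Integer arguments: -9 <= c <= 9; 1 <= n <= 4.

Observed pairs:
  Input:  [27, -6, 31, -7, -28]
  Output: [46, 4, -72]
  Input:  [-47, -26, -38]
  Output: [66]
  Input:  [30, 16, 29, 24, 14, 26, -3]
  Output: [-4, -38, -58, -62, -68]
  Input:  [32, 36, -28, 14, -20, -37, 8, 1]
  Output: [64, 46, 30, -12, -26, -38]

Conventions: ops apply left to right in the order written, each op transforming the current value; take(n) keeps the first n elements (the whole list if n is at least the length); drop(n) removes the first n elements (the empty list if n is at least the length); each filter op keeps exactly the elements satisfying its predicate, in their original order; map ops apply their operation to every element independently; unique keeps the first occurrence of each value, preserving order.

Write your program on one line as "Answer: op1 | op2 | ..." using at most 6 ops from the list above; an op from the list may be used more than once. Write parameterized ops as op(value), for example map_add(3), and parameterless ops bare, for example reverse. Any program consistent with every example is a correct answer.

drop(2) | map_add(5) | sort_desc | map_neg | map_mul(2) | reverse

Check, running the answer program on each example:
  [27, -6, 31, -7, -28] -> [31, -7, -28] -> [36, -2, -23] -> [36, -2, -23] -> [-36, 2, 23] -> [-72, 4, 46] -> [46, 4, -72]
  [-47, -26, -38] -> [-38] -> [-33] -> [-33] -> [33] -> [66] -> [66]
  [30, 16, 29, 24, 14, 26, -3] -> [29, 24, 14, 26, -3] -> [34, 29, 19, 31, 2] -> [34, 31, 29, 19, 2] -> [-34, -31, -29, -19, -2] -> [-68, -62, -58, -38, -4] -> [-4, -38, -58, -62, -68]
  [32, 36, -28, 14, -20, -37, 8, 1] -> [-28, 14, -20, -37, 8, 1] -> [-23, 19, -15, -32, 13, 6] -> [19, 13, 6, -15, -23, -32] -> [-19, -13, -6, 15, 23, 32] -> [-38, -26, -12, 30, 46, 64] -> [64, 46, 30, -12, -26, -38]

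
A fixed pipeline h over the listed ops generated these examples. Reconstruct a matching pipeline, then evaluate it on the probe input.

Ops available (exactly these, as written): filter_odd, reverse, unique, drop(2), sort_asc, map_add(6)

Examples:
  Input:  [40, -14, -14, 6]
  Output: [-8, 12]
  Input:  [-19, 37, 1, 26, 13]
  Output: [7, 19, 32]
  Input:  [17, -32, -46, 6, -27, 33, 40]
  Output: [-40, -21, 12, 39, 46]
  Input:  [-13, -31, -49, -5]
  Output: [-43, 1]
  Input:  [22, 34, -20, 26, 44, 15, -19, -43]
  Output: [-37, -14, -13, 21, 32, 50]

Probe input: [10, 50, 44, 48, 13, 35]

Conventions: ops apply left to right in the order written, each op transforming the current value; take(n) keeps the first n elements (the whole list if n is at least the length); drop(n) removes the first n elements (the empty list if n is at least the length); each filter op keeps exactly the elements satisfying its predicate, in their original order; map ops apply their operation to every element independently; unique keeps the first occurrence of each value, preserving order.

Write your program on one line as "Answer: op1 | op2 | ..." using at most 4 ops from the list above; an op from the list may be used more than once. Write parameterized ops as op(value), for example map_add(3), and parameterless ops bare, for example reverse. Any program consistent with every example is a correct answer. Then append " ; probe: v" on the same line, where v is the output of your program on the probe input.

map_add(6) | drop(2) | sort_asc ; probe: [19, 41, 50, 54]

Check, running the answer program on each example:
  [40, -14, -14, 6] -> [46, -8, -8, 12] -> [-8, 12] -> [-8, 12]
  [-19, 37, 1, 26, 13] -> [-13, 43, 7, 32, 19] -> [7, 32, 19] -> [7, 19, 32]
  [17, -32, -46, 6, -27, 33, 40] -> [23, -26, -40, 12, -21, 39, 46] -> [-40, 12, -21, 39, 46] -> [-40, -21, 12, 39, 46]
  [-13, -31, -49, -5] -> [-7, -25, -43, 1] -> [-43, 1] -> [-43, 1]
  [22, 34, -20, 26, 44, 15, -19, -43] -> [28, 40, -14, 32, 50, 21, -13, -37] -> [-14, 32, 50, 21, -13, -37] -> [-37, -14, -13, 21, 32, 50]
  probe: [10, 50, 44, 48, 13, 35] -> [16, 56, 50, 54, 19, 41] -> [50, 54, 19, 41] -> [19, 41, 50, 54]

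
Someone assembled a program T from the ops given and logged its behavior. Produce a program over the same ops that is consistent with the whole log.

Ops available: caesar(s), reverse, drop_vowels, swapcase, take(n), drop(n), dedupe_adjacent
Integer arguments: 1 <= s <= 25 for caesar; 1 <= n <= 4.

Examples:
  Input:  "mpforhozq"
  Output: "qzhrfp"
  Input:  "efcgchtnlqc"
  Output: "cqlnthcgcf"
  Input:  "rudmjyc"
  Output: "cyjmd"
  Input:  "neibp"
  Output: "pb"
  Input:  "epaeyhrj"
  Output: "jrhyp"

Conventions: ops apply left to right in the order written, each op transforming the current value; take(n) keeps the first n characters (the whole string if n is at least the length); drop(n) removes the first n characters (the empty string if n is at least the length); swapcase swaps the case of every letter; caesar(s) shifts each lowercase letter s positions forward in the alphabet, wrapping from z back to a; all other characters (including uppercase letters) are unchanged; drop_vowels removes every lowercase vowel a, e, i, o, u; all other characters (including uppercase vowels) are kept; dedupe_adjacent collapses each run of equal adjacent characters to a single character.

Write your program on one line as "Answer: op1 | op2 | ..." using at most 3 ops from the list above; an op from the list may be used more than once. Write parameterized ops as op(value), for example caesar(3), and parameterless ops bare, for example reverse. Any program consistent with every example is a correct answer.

drop(1) | drop_vowels | reverse

Check, running the answer program on each example:
  "mpforhozq" -> "pforhozq" -> "pfrhzq" -> "qzhrfp"
  "efcgchtnlqc" -> "fcgchtnlqc" -> "fcgchtnlqc" -> "cqlnthcgcf"
  "rudmjyc" -> "udmjyc" -> "dmjyc" -> "cyjmd"
  "neibp" -> "eibp" -> "bp" -> "pb"
  "epaeyhrj" -> "paeyhrj" -> "pyhrj" -> "jrhyp"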